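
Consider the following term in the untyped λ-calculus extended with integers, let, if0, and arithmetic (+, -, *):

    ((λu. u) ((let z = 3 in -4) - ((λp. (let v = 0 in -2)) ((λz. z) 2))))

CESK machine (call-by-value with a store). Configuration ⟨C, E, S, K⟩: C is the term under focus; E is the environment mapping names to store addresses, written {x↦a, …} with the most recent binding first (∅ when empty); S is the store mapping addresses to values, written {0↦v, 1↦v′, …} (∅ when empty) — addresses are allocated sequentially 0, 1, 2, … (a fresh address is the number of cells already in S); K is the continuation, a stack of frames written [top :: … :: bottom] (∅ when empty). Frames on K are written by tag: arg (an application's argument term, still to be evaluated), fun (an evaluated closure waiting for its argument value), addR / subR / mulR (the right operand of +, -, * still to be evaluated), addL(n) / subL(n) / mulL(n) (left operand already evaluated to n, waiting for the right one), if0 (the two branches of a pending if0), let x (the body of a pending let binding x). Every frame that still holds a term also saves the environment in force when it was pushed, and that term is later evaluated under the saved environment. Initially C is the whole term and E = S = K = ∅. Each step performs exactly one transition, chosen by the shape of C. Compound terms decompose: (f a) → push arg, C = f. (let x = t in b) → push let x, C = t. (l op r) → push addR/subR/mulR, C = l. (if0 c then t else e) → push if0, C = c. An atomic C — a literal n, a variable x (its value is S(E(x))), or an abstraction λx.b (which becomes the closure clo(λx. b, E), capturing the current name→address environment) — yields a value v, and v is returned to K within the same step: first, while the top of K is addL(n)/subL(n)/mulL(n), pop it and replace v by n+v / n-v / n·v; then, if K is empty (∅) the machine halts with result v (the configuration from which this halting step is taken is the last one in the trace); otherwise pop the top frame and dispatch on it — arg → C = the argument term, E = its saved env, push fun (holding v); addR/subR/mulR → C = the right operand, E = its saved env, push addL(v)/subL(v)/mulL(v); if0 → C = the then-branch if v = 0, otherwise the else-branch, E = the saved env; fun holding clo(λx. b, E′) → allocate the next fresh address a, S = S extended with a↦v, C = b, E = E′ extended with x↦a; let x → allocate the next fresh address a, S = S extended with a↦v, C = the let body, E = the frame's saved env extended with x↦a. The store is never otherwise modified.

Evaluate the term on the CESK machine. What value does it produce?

t=0: ⟨C=((λu. u) ((let z = 3 in -4) - ((λp. (let v = 0 in -2)) ((λz. z) 2)))); E=∅; S=∅; K=∅⟩
t=1: ⟨C=(λu. u); E=∅; S=∅; K=[arg]⟩
t=2: ⟨C=((let z = 3 in -4) - ((λp. (let v = 0 in -2)) ((λz. z) 2))); E=∅; S=∅; K=[fun]⟩
t=3: ⟨C=(let z = 3 in -4); E=∅; S=∅; K=[subR :: fun]⟩
t=4: ⟨C=3; E=∅; S=∅; K=[let z :: subR :: fun]⟩
t=5: ⟨C=-4; E={z↦0}; S={0↦3}; K=[subR :: fun]⟩
t=6: ⟨C=((λp. (let v = 0 in -2)) ((λz. z) 2)); E=∅; S={0↦3}; K=[subL(-4) :: fun]⟩
t=7: ⟨C=(λp. (let v = 0 in -2)); E=∅; S={0↦3}; K=[arg :: subL(-4) :: fun]⟩
t=8: ⟨C=((λz. z) 2); E=∅; S={0↦3}; K=[fun :: subL(-4) :: fun]⟩
t=9: ⟨C=(λz. z); E=∅; S={0↦3}; K=[arg :: fun :: subL(-4) :: fun]⟩
t=10: ⟨C=2; E=∅; S={0↦3}; K=[fun :: fun :: subL(-4) :: fun]⟩
t=11: ⟨C=z; E={z↦1}; S={0↦3, 1↦2}; K=[fun :: subL(-4) :: fun]⟩
t=12: ⟨C=(let v = 0 in -2); E={p↦2}; S={0↦3, 1↦2, 2↦2}; K=[subL(-4) :: fun]⟩
t=13: ⟨C=0; E={p↦2}; S={0↦3, 1↦2, 2↦2}; K=[let v :: subL(-4) :: fun]⟩
t=14: ⟨C=-2; E={v↦3, p↦2}; S={0↦3, 1↦2, 2↦2, 3↦0}; K=[subL(-4) :: fun]⟩
t=15: ⟨C=u; E={u↦4}; S={0↦3, 1↦2, 2↦2, 3↦0, 4↦-2}; K=∅⟩
→ final value -2

Answer: -2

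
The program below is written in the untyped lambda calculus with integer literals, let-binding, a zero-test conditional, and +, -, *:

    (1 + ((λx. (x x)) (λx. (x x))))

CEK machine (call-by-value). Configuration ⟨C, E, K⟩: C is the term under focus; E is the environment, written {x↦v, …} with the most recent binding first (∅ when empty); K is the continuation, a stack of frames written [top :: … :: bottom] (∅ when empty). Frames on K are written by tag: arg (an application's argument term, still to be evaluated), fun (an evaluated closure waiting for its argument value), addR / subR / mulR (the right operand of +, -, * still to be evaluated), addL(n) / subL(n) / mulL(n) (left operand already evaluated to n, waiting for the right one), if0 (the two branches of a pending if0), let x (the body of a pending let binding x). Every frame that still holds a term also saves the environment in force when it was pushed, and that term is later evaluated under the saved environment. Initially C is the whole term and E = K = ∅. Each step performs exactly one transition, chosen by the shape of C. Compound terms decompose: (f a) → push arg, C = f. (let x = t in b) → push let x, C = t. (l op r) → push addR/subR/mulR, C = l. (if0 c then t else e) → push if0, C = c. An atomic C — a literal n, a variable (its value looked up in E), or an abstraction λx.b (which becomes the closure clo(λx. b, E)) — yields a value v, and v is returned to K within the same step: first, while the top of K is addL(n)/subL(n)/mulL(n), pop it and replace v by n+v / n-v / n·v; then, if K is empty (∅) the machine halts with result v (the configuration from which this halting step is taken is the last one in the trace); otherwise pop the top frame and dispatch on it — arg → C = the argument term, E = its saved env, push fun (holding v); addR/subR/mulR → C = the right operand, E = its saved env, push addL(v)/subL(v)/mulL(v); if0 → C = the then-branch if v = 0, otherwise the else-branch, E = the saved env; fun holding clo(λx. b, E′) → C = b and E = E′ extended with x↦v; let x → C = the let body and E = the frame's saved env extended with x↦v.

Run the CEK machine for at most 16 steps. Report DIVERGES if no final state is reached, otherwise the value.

0. ⟨C=(1 + ((λx. (x x)) (λx. (x x)))); E=∅; K=∅⟩
1. ⟨C=1; E=∅; K=[addR]⟩
2. ⟨C=((λx. (x x)) (λx. (x x))); E=∅; K=[addL(1)]⟩
3. ⟨C=(λx. (x x)); E=∅; K=[arg :: addL(1)]⟩
4. ⟨C=(λx. (x x)); E=∅; K=[fun :: addL(1)]⟩
5. ⟨C=(x x); E={x↦clo(λx. (x x), ∅)}; K=[addL(1)]⟩
6. ⟨C=x; E={x↦clo(λx. (x x), ∅)}; K=[arg :: addL(1)]⟩
7. ⟨C=x; E={x↦clo(λx. (x x), ∅)}; K=[fun :: addL(1)]⟩
… configuration repeats with period 3 (steps 5–7 recur indefinitely) …

Answer: DIVERGES (no final state within 16 steps)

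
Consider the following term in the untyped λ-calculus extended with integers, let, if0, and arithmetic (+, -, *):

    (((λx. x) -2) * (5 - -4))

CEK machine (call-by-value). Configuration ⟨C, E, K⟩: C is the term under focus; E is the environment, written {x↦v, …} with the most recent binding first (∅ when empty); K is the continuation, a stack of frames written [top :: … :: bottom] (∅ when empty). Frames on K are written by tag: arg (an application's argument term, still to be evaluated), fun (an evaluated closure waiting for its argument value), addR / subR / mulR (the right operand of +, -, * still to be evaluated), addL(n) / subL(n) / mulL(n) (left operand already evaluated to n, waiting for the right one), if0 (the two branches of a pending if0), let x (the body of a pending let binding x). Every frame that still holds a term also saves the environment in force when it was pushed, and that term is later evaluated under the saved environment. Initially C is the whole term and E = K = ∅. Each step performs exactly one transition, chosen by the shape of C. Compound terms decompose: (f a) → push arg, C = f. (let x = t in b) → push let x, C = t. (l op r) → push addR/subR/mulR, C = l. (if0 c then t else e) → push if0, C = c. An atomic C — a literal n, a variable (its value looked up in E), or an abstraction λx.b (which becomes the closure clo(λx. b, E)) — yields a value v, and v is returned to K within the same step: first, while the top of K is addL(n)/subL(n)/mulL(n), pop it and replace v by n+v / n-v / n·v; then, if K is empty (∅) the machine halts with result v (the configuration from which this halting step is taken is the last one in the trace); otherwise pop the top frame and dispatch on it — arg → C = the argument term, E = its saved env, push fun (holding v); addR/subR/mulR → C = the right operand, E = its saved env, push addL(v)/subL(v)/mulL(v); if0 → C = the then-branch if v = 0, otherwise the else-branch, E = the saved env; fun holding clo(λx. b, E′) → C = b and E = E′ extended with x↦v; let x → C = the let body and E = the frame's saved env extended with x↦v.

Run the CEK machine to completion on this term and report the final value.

Answer: -18

Derivation:
[0] [C=(((λx. x) -2) * (5 - -4)) | E=∅ | K=∅]
[1] [C=((λx. x) -2) | E=∅ | K=[mulR]]
[2] [C=(λx. x) | E=∅ | K=[arg :: mulR]]
[3] [C=-2 | E=∅ | K=[fun :: mulR]]
[4] [C=x | E={x↦-2} | K=[mulR]]
[5] [C=(5 - -4) | E=∅ | K=[mulL(-2)]]
[6] [C=5 | E=∅ | K=[subR :: mulL(-2)]]
[7] [C=-4 | E=∅ | K=[subL(5) :: mulL(-2)]]
→ final value -18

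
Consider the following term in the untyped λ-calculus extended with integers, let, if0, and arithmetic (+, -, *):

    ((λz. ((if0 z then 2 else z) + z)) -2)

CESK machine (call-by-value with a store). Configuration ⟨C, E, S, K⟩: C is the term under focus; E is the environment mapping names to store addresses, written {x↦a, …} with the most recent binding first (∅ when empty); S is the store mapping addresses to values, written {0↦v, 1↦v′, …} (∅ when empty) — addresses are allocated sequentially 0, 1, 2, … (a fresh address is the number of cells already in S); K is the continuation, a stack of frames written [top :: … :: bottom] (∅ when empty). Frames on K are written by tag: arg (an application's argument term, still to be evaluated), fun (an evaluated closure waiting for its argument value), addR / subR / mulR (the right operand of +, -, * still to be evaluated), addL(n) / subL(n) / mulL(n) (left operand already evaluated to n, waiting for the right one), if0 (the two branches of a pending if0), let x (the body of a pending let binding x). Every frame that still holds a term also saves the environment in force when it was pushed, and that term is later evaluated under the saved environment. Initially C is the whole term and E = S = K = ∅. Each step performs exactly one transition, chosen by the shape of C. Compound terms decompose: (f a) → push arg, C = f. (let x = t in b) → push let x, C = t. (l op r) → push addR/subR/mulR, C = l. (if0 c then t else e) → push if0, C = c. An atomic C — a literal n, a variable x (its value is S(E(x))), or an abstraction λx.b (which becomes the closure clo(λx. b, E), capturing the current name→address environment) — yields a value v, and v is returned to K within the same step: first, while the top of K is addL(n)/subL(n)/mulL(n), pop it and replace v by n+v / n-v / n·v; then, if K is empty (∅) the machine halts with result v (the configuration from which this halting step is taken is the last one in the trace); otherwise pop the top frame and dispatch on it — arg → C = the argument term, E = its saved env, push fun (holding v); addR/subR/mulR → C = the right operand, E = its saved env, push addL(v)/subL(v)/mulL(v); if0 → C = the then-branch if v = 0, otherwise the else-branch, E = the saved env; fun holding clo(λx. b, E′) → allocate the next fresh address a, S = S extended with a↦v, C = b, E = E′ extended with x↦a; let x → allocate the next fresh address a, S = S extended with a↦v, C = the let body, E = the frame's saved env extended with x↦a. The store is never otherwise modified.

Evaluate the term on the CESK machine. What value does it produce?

[0] ⟨C=((λz. ((if0 z then 2 else z) + z)) -2); E=∅; S=∅; K=∅⟩
[1] ⟨C=(λz. ((if0 z then 2 else z) + z)); E=∅; S=∅; K=[arg]⟩
[2] ⟨C=-2; E=∅; S=∅; K=[fun]⟩
[3] ⟨C=((if0 z then 2 else z) + z); E={z↦0}; S={0↦-2}; K=∅⟩
[4] ⟨C=(if0 z then 2 else z); E={z↦0}; S={0↦-2}; K=[addR]⟩
[5] ⟨C=z; E={z↦0}; S={0↦-2}; K=[if0 :: addR]⟩
[6] ⟨C=z; E={z↦0}; S={0↦-2}; K=[addR]⟩
[7] ⟨C=z; E={z↦0}; S={0↦-2}; K=[addL(-2)]⟩
→ final value -4

Answer: -4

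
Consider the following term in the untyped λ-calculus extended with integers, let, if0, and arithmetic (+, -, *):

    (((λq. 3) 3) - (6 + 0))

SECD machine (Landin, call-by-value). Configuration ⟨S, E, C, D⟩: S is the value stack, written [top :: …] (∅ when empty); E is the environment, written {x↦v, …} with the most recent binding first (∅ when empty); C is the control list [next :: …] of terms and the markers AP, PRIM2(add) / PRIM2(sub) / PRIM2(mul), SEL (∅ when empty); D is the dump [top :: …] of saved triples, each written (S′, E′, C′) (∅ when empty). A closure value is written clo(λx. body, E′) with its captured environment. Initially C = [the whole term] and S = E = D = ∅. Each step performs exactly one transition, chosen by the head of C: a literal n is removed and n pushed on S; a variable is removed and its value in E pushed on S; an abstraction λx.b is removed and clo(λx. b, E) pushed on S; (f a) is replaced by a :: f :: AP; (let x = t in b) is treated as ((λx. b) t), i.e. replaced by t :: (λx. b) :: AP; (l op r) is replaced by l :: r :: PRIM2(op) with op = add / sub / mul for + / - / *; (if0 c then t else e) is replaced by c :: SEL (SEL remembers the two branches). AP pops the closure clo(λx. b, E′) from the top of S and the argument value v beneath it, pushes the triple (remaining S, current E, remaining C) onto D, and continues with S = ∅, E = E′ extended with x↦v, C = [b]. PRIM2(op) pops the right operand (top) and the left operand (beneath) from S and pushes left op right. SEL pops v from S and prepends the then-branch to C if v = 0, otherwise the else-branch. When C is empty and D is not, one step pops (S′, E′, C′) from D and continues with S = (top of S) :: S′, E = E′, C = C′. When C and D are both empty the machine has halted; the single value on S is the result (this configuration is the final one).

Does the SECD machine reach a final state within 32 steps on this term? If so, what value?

Answer: -3

Machine steps:
0. [S=∅ | E=∅ | C=[(((λq. 3) 3) - (6 + 0))] | D=∅]
1. [S=∅ | E=∅ | C=[((λq. 3) 3) :: (6 + 0) :: PRIM2(sub)] | D=∅]
2. [S=∅ | E=∅ | C=[3 :: (λq. 3) :: AP :: (6 + 0) :: PRIM2(sub)] | D=∅]
3. [S=[3] | E=∅ | C=[(λq. 3) :: AP :: (6 + 0) :: PRIM2(sub)] | D=∅]
4. [S=[clo(λq. 3, ∅) :: 3] | E=∅ | C=[AP :: (6 + 0) :: PRIM2(sub)] | D=∅]
5. [S=∅ | E={q↦3} | C=[3] | D=[(∅, ∅, [(6 + 0) :: PRIM2(sub)])]]
6. [S=[3] | E={q↦3} | C=∅ | D=[(∅, ∅, [(6 + 0) :: PRIM2(sub)])]]
7. [S=[3] | E=∅ | C=[(6 + 0) :: PRIM2(sub)] | D=∅]
8. [S=[3] | E=∅ | C=[6 :: 0 :: PRIM2(add) :: PRIM2(sub)] | D=∅]
9. [S=[6 :: 3] | E=∅ | C=[0 :: PRIM2(add) :: PRIM2(sub)] | D=∅]
10. [S=[0 :: 6 :: 3] | E=∅ | C=[PRIM2(add) :: PRIM2(sub)] | D=∅]
11. [S=[6 :: 3] | E=∅ | C=[PRIM2(sub)] | D=∅]
12. [S=[-3] | E=∅ | C=∅ | D=∅]
→ final value -3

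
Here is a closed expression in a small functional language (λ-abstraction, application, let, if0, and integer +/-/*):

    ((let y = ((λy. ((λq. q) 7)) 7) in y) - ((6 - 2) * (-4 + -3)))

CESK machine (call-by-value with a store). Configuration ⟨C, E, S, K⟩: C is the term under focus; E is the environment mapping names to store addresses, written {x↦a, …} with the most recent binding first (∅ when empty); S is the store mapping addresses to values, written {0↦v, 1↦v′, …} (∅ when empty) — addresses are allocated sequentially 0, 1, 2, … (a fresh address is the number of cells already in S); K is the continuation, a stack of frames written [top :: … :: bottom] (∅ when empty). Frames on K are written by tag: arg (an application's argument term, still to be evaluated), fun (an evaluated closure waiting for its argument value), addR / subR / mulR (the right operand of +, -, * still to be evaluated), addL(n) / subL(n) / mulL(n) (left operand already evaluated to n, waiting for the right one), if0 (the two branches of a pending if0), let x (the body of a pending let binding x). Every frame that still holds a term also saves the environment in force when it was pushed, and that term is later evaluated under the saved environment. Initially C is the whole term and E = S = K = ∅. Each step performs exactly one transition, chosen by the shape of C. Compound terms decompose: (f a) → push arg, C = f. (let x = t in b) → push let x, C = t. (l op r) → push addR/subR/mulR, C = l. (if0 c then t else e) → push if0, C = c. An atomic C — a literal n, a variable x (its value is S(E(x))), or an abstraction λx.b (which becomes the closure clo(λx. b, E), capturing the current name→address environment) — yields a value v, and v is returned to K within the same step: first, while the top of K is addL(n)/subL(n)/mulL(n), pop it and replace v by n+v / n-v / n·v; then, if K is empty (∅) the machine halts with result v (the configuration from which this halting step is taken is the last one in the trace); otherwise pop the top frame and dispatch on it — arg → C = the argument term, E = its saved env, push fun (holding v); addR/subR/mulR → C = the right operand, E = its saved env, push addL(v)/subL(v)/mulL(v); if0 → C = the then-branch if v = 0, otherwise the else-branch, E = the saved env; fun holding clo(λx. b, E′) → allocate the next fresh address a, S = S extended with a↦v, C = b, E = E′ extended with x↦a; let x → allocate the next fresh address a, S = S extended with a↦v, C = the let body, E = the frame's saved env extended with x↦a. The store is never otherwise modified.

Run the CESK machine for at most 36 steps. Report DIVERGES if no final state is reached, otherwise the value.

step 0: ⟨C=((let y = ((λy. ((λq. q) 7)) 7) in y) - ((6 - 2) * (-4 + -3))); E=∅; S=∅; K=∅⟩
step 1: ⟨C=(let y = ((λy. ((λq. q) 7)) 7) in y); E=∅; S=∅; K=[subR]⟩
step 2: ⟨C=((λy. ((λq. q) 7)) 7); E=∅; S=∅; K=[let y :: subR]⟩
step 3: ⟨C=(λy. ((λq. q) 7)); E=∅; S=∅; K=[arg :: let y :: subR]⟩
step 4: ⟨C=7; E=∅; S=∅; K=[fun :: let y :: subR]⟩
step 5: ⟨C=((λq. q) 7); E={y↦0}; S={0↦7}; K=[let y :: subR]⟩
step 6: ⟨C=(λq. q); E={y↦0}; S={0↦7}; K=[arg :: let y :: subR]⟩
step 7: ⟨C=7; E={y↦0}; S={0↦7}; K=[fun :: let y :: subR]⟩
step 8: ⟨C=q; E={q↦1, y↦0}; S={0↦7, 1↦7}; K=[let y :: subR]⟩
step 9: ⟨C=y; E={y↦2}; S={0↦7, 1↦7, 2↦7}; K=[subR]⟩
step 10: ⟨C=((6 - 2) * (-4 + -3)); E=∅; S={0↦7, 1↦7, 2↦7}; K=[subL(7)]⟩
step 11: ⟨C=(6 - 2); E=∅; S={0↦7, 1↦7, 2↦7}; K=[mulR :: subL(7)]⟩
step 12: ⟨C=6; E=∅; S={0↦7, 1↦7, 2↦7}; K=[subR :: mulR :: subL(7)]⟩
step 13: ⟨C=2; E=∅; S={0↦7, 1↦7, 2↦7}; K=[subL(6) :: mulR :: subL(7)]⟩
step 14: ⟨C=(-4 + -3); E=∅; S={0↦7, 1↦7, 2↦7}; K=[mulL(4) :: subL(7)]⟩
step 15: ⟨C=-4; E=∅; S={0↦7, 1↦7, 2↦7}; K=[addR :: mulL(4) :: subL(7)]⟩
step 16: ⟨C=-3; E=∅; S={0↦7, 1↦7, 2↦7}; K=[addL(-4) :: mulL(4) :: subL(7)]⟩
→ final value 35

Answer: 35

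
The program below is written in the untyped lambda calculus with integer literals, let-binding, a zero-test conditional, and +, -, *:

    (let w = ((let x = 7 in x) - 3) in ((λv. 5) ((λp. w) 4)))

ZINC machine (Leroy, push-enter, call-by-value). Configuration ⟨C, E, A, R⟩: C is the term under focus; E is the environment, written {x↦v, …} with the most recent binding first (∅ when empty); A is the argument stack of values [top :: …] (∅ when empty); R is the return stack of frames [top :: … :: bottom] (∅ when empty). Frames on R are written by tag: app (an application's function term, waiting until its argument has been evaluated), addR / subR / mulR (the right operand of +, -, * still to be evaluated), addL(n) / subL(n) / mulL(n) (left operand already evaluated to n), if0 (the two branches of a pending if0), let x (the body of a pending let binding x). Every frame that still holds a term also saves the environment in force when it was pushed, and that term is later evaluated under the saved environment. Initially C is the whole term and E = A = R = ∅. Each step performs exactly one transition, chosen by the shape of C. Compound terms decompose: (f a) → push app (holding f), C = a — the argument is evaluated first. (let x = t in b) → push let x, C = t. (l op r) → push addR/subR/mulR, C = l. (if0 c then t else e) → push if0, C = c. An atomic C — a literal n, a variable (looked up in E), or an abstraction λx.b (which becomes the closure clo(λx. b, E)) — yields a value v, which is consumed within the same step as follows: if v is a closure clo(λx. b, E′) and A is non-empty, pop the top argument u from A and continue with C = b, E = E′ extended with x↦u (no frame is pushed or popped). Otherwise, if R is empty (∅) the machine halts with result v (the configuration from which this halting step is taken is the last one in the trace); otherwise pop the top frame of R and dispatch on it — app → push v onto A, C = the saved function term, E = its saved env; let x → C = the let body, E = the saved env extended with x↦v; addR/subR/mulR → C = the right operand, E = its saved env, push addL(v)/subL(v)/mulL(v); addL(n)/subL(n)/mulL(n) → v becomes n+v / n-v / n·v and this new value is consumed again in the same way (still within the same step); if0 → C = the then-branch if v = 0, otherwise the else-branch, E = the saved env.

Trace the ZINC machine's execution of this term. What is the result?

t=0: [C=(let w = ((let x = 7 in x) - 3) in ((λv. 5) ((λp. w) 4))) | E=∅ | A=∅ | R=∅]
t=1: [C=((let x = 7 in x) - 3) | E=∅ | A=∅ | R=[let w]]
t=2: [C=(let x = 7 in x) | E=∅ | A=∅ | R=[subR :: let w]]
t=3: [C=7 | E=∅ | A=∅ | R=[let x :: subR :: let w]]
t=4: [C=x | E={x↦7} | A=∅ | R=[subR :: let w]]
t=5: [C=3 | E=∅ | A=∅ | R=[subL(7) :: let w]]
t=6: [C=((λv. 5) ((λp. w) 4)) | E={w↦4} | A=∅ | R=∅]
t=7: [C=((λp. w) 4) | E={w↦4} | A=∅ | R=[app]]
t=8: [C=4 | E={w↦4} | A=∅ | R=[app :: app]]
t=9: [C=(λp. w) | E={w↦4} | A=[4] | R=[app]]
t=10: [C=w | E={p↦4, w↦4} | A=∅ | R=[app]]
t=11: [C=(λv. 5) | E={w↦4} | A=[4] | R=∅]
t=12: [C=5 | E={v↦4, w↦4} | A=∅ | R=∅]
→ final value 5

Answer: 5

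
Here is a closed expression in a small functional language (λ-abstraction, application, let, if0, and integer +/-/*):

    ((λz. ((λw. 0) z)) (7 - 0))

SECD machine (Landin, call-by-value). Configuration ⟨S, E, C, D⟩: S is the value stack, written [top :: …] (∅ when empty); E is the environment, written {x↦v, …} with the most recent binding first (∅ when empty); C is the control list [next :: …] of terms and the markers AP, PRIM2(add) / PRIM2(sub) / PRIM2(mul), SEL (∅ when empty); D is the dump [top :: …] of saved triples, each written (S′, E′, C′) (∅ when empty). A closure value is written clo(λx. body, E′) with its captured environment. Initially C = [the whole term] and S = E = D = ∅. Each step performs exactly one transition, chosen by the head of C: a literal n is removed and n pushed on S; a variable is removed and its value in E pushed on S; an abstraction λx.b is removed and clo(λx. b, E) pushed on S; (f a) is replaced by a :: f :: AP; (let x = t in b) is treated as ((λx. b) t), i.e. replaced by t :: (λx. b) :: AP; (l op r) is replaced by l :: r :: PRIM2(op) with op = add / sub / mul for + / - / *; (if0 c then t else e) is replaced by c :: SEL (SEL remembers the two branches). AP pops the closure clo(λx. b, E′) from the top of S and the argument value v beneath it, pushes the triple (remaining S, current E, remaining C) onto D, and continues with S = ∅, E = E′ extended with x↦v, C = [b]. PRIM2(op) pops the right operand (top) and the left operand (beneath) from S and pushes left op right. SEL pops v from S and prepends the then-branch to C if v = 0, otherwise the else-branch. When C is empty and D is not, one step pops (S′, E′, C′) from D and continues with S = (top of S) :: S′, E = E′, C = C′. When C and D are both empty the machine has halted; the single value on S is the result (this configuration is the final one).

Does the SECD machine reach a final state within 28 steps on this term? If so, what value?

Answer: 0

Derivation:
t=0: [S=∅ | E=∅ | C=[((λz. ((λw. 0) z)) (7 - 0))] | D=∅]
t=1: [S=∅ | E=∅ | C=[(7 - 0) :: (λz. ((λw. 0) z)) :: AP] | D=∅]
t=2: [S=∅ | E=∅ | C=[7 :: 0 :: PRIM2(sub) :: (λz. ((λw. 0) z)) :: AP] | D=∅]
t=3: [S=[7] | E=∅ | C=[0 :: PRIM2(sub) :: (λz. ((λw. 0) z)) :: AP] | D=∅]
t=4: [S=[0 :: 7] | E=∅ | C=[PRIM2(sub) :: (λz. ((λw. 0) z)) :: AP] | D=∅]
t=5: [S=[7] | E=∅ | C=[(λz. ((λw. 0) z)) :: AP] | D=∅]
t=6: [S=[clo(λz. ((λw. 0) z), ∅) :: 7] | E=∅ | C=[AP] | D=∅]
t=7: [S=∅ | E={z↦7} | C=[((λw. 0) z)] | D=[(∅, ∅, ∅)]]
t=8: [S=∅ | E={z↦7} | C=[z :: (λw. 0) :: AP] | D=[(∅, ∅, ∅)]]
t=9: [S=[7] | E={z↦7} | C=[(λw. 0) :: AP] | D=[(∅, ∅, ∅)]]
t=10: [S=[clo(λw. 0, {z↦7}) :: 7] | E={z↦7} | C=[AP] | D=[(∅, ∅, ∅)]]
t=11: [S=∅ | E={w↦7, z↦7} | C=[0] | D=[(∅, {z↦7}, ∅) :: (∅, ∅, ∅)]]
t=12: [S=[0] | E={w↦7, z↦7} | C=∅ | D=[(∅, {z↦7}, ∅) :: (∅, ∅, ∅)]]
t=13: [S=[0] | E={z↦7} | C=∅ | D=[(∅, ∅, ∅)]]
t=14: [S=[0] | E=∅ | C=∅ | D=∅]
→ final value 0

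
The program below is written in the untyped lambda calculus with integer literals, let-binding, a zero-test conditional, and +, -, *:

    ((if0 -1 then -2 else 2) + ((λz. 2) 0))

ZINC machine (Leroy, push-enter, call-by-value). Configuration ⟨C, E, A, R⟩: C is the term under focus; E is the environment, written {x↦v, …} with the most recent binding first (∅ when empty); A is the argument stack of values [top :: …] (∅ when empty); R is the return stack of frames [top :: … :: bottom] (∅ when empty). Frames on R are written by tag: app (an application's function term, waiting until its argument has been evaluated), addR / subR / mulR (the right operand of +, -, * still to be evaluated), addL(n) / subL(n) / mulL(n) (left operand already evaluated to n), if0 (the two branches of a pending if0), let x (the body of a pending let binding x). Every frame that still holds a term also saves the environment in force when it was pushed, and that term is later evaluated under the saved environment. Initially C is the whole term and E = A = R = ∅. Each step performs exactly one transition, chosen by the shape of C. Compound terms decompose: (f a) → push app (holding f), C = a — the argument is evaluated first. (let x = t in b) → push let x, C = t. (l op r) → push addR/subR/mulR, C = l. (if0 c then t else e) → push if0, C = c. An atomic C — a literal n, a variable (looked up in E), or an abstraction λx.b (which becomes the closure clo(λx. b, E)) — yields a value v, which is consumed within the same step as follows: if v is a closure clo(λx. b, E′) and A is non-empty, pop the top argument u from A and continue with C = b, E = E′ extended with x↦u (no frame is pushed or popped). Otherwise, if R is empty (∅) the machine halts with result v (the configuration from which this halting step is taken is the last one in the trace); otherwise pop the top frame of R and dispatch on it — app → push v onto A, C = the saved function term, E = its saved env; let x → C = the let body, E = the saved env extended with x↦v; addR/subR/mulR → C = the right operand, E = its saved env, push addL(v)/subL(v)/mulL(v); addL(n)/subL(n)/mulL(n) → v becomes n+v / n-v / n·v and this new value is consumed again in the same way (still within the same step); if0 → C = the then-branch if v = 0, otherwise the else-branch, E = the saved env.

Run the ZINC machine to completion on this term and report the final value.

Answer: 4

Derivation:
0. ⟨C=((if0 -1 then -2 else 2) + ((λz. 2) 0)); E=∅; A=∅; R=∅⟩
1. ⟨C=(if0 -1 then -2 else 2); E=∅; A=∅; R=[addR]⟩
2. ⟨C=-1; E=∅; A=∅; R=[if0 :: addR]⟩
3. ⟨C=2; E=∅; A=∅; R=[addR]⟩
4. ⟨C=((λz. 2) 0); E=∅; A=∅; R=[addL(2)]⟩
5. ⟨C=0; E=∅; A=∅; R=[app :: addL(2)]⟩
6. ⟨C=(λz. 2); E=∅; A=[0]; R=[addL(2)]⟩
7. ⟨C=2; E={z↦0}; A=∅; R=[addL(2)]⟩
→ final value 4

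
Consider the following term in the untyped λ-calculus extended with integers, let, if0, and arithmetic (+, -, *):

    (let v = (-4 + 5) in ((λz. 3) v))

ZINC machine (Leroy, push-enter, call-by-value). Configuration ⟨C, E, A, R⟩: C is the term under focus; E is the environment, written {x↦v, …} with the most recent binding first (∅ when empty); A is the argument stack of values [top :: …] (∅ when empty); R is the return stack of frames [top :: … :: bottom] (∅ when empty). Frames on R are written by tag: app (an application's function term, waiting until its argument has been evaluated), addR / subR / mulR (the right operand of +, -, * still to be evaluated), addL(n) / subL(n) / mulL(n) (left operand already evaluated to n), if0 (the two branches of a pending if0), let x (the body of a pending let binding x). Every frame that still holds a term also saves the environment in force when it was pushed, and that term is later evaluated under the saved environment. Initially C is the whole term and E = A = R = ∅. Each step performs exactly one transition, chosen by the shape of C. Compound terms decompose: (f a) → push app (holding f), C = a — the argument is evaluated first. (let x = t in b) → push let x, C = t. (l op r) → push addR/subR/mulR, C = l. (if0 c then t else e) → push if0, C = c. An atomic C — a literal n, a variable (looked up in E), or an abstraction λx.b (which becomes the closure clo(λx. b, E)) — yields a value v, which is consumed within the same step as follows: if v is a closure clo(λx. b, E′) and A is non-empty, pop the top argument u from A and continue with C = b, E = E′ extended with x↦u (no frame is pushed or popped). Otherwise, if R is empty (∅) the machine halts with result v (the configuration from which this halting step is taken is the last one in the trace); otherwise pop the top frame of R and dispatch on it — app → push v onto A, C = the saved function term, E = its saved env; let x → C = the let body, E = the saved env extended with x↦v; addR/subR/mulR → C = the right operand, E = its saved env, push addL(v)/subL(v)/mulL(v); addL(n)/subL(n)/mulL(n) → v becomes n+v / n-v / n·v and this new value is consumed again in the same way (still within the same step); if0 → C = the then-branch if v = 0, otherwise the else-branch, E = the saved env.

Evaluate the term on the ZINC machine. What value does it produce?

[0] [C=(let v = (-4 + 5) in ((λz. 3) v)) | E=∅ | A=∅ | R=∅]
[1] [C=(-4 + 5) | E=∅ | A=∅ | R=[let v]]
[2] [C=-4 | E=∅ | A=∅ | R=[addR :: let v]]
[3] [C=5 | E=∅ | A=∅ | R=[addL(-4) :: let v]]
[4] [C=((λz. 3) v) | E={v↦1} | A=∅ | R=∅]
[5] [C=v | E={v↦1} | A=∅ | R=[app]]
[6] [C=(λz. 3) | E={v↦1} | A=[1] | R=∅]
[7] [C=3 | E={z↦1, v↦1} | A=∅ | R=∅]
→ final value 3

Answer: 3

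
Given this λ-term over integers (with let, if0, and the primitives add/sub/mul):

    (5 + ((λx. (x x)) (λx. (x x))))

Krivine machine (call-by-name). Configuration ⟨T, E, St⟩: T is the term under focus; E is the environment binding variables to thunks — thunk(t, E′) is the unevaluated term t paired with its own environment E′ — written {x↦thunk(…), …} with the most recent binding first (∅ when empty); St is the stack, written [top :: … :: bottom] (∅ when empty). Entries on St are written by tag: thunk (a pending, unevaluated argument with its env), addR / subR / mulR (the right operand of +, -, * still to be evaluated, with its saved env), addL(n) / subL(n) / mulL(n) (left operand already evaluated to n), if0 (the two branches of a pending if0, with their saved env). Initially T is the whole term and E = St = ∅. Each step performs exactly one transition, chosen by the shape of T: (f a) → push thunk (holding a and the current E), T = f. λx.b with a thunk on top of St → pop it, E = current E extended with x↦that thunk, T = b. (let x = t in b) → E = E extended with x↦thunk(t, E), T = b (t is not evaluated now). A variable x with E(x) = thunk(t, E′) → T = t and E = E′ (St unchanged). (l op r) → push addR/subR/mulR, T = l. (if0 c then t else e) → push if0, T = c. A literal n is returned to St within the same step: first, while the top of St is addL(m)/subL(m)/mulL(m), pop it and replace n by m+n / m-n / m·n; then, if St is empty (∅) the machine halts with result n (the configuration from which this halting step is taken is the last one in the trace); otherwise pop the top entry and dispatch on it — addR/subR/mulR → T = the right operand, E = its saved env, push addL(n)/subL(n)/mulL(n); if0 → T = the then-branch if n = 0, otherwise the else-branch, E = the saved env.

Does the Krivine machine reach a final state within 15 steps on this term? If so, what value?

Answer: DIVERGES (no final state within 15 steps)

Execution trace:
t=0: [T=(5 + ((λx. (x x)) (λx. (x x)))) | E=∅ | St=∅]
t=1: [T=5 | E=∅ | St=[addR]]
t=2: [T=((λx. (x x)) (λx. (x x))) | E=∅ | St=[addL(5)]]
t=3: [T=(λx. (x x)) | E=∅ | St=[thunk :: addL(5)]]
t=4: [T=(x x) | E={x↦thunk((λx. (x x)), ∅)} | St=[addL(5)]]
t=5: [T=x | E={x↦thunk((λx. (x x)), ∅)} | St=[thunk :: addL(5)]]
t=6: [T=(λx. (x x)) | E=∅ | St=[thunk :: addL(5)]]
t=7: [T=(x x) | E={x↦thunk(x, {x↦thunk((λx. (x x)), ∅)})} | St=[addL(5)]]
t=8: [T=x | E={x↦thunk(x, {x↦thunk((λx. (x x)), ∅)})} | St=[thunk :: addL(5)]]
t=9: [T=x | E={x↦thunk((λx. (x x)), ∅)} | St=[thunk :: addL(5)]]
t=10: [T=(λx. (x x)) | E=∅ | St=[thunk :: addL(5)]]
t=11: [T=(x x) | E={x↦thunk(x, {x↦thunk(x, {x↦thunk((λx. (x x)), ∅)})})} | St=[addL(5)]]
t=12: [T=x | E={x↦thunk(x, {x↦thunk(x, {x↦thunk((λx. (x x)), ∅)})})} | St=[thunk :: addL(5)]]
t=13: [T=x | E={x↦thunk(x, {x↦thunk((λx. (x x)), ∅)})} | St=[thunk :: addL(5)]]
t=14: [T=x | E={x↦thunk((λx. (x x)), ∅)} | St=[thunk :: addL(5)]]
t=15: [T=(λx. (x x)) | E=∅ | St=[thunk :: addL(5)]]
→ 15 transitions taken and the configuration is still not final: no result within 15 steps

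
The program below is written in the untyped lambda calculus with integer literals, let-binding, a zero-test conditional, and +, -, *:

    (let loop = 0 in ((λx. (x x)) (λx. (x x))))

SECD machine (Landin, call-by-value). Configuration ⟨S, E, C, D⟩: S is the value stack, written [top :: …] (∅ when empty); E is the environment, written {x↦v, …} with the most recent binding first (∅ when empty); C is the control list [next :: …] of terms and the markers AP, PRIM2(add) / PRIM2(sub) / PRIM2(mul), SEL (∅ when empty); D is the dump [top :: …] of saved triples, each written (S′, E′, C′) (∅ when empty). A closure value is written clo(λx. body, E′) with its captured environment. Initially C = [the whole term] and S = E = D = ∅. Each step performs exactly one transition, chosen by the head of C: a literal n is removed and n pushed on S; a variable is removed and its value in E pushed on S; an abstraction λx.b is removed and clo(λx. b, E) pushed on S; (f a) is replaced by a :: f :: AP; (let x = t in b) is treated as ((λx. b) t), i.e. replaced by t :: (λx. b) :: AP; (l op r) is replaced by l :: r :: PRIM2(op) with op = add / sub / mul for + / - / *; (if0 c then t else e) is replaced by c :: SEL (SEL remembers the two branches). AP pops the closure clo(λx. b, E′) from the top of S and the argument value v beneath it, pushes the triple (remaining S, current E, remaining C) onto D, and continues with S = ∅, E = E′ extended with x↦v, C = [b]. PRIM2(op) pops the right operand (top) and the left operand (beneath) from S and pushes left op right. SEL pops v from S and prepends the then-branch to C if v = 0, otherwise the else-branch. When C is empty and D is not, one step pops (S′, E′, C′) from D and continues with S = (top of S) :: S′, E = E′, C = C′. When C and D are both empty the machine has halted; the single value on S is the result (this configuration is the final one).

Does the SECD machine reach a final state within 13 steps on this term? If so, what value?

[0] ⟨S=∅; E=∅; C=[(let loop = 0 in ((λx. (x x)) (λx. (x x))))]; D=∅⟩
[1] ⟨S=∅; E=∅; C=[0 :: (λloop. ((λx. (x x)) (λx. (x x)))) :: AP]; D=∅⟩
[2] ⟨S=[0]; E=∅; C=[(λloop. ((λx. (x x)) (λx. (x x)))) :: AP]; D=∅⟩
[3] ⟨S=[clo(λloop. ((λx. (x x)) (λx. (x x))), ∅) :: 0]; E=∅; C=[AP]; D=∅⟩
[4] ⟨S=∅; E={loop↦0}; C=[((λx. (x x)) (λx. (x x)))]; D=[(∅, ∅, ∅)]⟩
[5] ⟨S=∅; E={loop↦0}; C=[(λx. (x x)) :: (λx. (x x)) :: AP]; D=[(∅, ∅, ∅)]⟩
[6] ⟨S=[clo(λx. (x x), {loop↦0})]; E={loop↦0}; C=[(λx. (x x)) :: AP]; D=[(∅, ∅, ∅)]⟩
[7] ⟨S=[clo(λx. (x x), {loop↦0}) :: clo(λx. (x x), {loop↦0})]; E={loop↦0}; C=[AP]; D=[(∅, ∅, ∅)]⟩
[8] ⟨S=∅; E={x↦clo(λx. (x x), {loop↦0}), loop↦0}; C=[(x x)]; D=[(∅, {loop↦0}, ∅) :: (∅, ∅, ∅)]⟩
[9] ⟨S=∅; E={x↦clo(λx. (x x), {loop↦0}), loop↦0}; C=[x :: x :: AP]; D=[(∅, {loop↦0}, ∅) :: (∅, ∅, ∅)]⟩
[10] ⟨S=[clo(λx. (x x), {loop↦0})]; E={x↦clo(λx. (x x), {loop↦0}), loop↦0}; C=[x :: AP]; D=[(∅, {loop↦0}, ∅) :: (∅, ∅, ∅)]⟩
[11] ⟨S=[clo(λx. (x x), {loop↦0}) :: clo(λx. (x x), {loop↦0})]; E={x↦clo(λx. (x x), {loop↦0}), loop↦0}; C=[AP]; D=[(∅, {loop↦0}, ∅) :: (∅, ∅, ∅)]⟩
[12] ⟨S=∅; E={x↦clo(λx. (x x), {loop↦0}), loop↦0}; C=[(x x)]; D=[(∅, {x↦clo(λx. (x x), {loop↦0}), loop↦0}, ∅) :: (∅, {loop↦0}, ∅) :: (∅, ∅, ∅)]⟩
[13] ⟨S=∅; E={x↦clo(λx. (x x), {loop↦0}), loop↦0}; C=[x :: x :: AP]; D=[(∅, {x↦clo(λx. (x x), {loop↦0}), loop↦0}, ∅) :: (∅, {loop↦0}, ∅) :: (∅, ∅, ∅)]⟩
→ 13 transitions taken and the configuration is still not final: no result within 13 steps

Answer: DIVERGES (no final state within 13 steps)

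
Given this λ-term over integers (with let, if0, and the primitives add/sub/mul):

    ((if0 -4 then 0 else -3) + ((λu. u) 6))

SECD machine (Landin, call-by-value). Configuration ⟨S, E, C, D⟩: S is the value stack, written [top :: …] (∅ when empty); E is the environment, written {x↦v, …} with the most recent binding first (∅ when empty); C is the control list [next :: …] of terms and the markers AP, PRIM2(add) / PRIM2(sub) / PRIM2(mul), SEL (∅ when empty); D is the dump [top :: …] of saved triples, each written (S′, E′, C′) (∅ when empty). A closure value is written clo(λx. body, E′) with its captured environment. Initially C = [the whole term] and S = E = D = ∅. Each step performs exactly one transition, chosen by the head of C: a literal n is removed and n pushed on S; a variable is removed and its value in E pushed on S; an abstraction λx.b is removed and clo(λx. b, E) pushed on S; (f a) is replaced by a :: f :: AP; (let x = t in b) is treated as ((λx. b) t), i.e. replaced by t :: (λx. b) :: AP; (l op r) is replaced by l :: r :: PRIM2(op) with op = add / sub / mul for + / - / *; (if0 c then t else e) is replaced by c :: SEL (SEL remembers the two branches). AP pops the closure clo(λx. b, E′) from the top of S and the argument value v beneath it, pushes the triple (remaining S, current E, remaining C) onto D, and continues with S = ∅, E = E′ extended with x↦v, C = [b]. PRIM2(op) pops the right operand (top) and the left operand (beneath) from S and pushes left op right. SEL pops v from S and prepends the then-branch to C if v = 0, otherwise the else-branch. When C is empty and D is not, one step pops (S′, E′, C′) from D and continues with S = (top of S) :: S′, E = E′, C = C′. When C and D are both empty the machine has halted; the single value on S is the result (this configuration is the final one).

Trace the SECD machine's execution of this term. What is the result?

Answer: 3

Derivation:
0. ⟨S=∅; E=∅; C=[((if0 -4 then 0 else -3) + ((λu. u) 6))]; D=∅⟩
1. ⟨S=∅; E=∅; C=[(if0 -4 then 0 else -3) :: ((λu. u) 6) :: PRIM2(add)]; D=∅⟩
2. ⟨S=∅; E=∅; C=[-4 :: SEL :: ((λu. u) 6) :: PRIM2(add)]; D=∅⟩
3. ⟨S=[-4]; E=∅; C=[SEL :: ((λu. u) 6) :: PRIM2(add)]; D=∅⟩
4. ⟨S=∅; E=∅; C=[-3 :: ((λu. u) 6) :: PRIM2(add)]; D=∅⟩
5. ⟨S=[-3]; E=∅; C=[((λu. u) 6) :: PRIM2(add)]; D=∅⟩
6. ⟨S=[-3]; E=∅; C=[6 :: (λu. u) :: AP :: PRIM2(add)]; D=∅⟩
7. ⟨S=[6 :: -3]; E=∅; C=[(λu. u) :: AP :: PRIM2(add)]; D=∅⟩
8. ⟨S=[clo(λu. u, ∅) :: 6 :: -3]; E=∅; C=[AP :: PRIM2(add)]; D=∅⟩
9. ⟨S=∅; E={u↦6}; C=[u]; D=[([-3], ∅, [PRIM2(add)])]⟩
10. ⟨S=[6]; E={u↦6}; C=∅; D=[([-3], ∅, [PRIM2(add)])]⟩
11. ⟨S=[6 :: -3]; E=∅; C=[PRIM2(add)]; D=∅⟩
12. ⟨S=[3]; E=∅; C=∅; D=∅⟩
→ final value 3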